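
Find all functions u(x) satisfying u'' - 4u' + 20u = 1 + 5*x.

Characteristic equation r² - 4r + 20 = 0 has discriminant (-4)² - 4·(20) = -64 < 0, so r = 2 ± 4i.
Hence u_h = C1*cos(4*x)*exp(2*x) + C2*exp(2*x)*sin(4*x).
For the particular solution try u_p = A0 + A1*x. Substituting and matching coefficients of each power of x gives A0 = 1/10, A1 = 1/4, so u_p = 1/10 + x/4.

u = 1/10 + x/4 + C1*cos(4*x)*exp(2*x) + C2*exp(2*x)*sin(4*x)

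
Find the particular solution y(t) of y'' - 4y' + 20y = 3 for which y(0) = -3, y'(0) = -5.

Characteristic equation r² - 4r + 20 = 0 has discriminant (-4)² - 4·(20) = -64 < 0, so r = 2 ± 4i.
Hence y_h = C1*cos(4*t)*exp(2*t) + C2*exp(2*t)*sin(4*t).
For the particular solution try y_p = A0. Substituting and matching coefficients of each power of t gives A0 = 3/20, so y_p = 3/20.
General solution: y = 3/20 + C1*cos(4*t)*exp(2*t) + C2*exp(2*t)*sin(4*t).
Apply the initial conditions: y(0) = 3/20 + C1 = -3 and y'(0) = 2*C1 + 4*C2 = -5. Solving gives C1 = -63/20, C2 = 13/40.

y = 3/20 - 63*cos(4*t)*exp(2*t)/20 + 13*exp(2*t)*sin(4*t)/40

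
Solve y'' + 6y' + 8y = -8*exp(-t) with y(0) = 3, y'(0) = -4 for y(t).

y = 8*exp(-2*t) - 8*exp(-t)/3 - 7*exp(-4*t)/3

Characteristic equation r² + 6r + 8 = 0 factors as (r + 2)(r + 4) = 0, so r = -2, -4.
Hence y_h = C1*exp(-2*t) + C2*exp(-4*t).
Try y_p = A*exp(-t). Substituting into the equation and dividing by exp(-t) gives A = -8/3, so y_p = -8*exp(-t)/3.
General solution: y = -8*exp(-t)/3 + C1*exp(-2*t) + C2*exp(-4*t).
Apply the initial conditions: y(0) = -8/3 + C1 + C2 = 3 and y'(0) = 8/3 - 4*C2 - 2*C1 = -4. Solving gives C1 = 8, C2 = -7/3.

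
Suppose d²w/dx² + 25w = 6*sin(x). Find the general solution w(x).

Characteristic equation r² + 25 = 0 has discriminant (0)² - 4·(25) = -100 < 0, so r = ± 5i.
Hence w_h = C1*cos(5*x) + C2*sin(5*x).
Try w_p = A*cos(x) + B*sin(x). Substituting and equating the coefficients of cos(x) and sin(x) gives A = 0, B = 1/4, so w_p = sin(x)/4.

w = sin(x)/4 + C1*cos(5*x) + C2*sin(5*x)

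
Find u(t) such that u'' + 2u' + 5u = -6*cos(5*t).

Characteristic equation r² + 2r + 5 = 0 has discriminant (2)² - 4·(5) = -16 < 0, so r = -1 ± 2i.
Hence u_h = C1*cos(2*t)*exp(-t) + C2*exp(-t)*sin(2*t).
Try u_p = A*cos(5*t) + B*sin(5*t). Substituting and equating the coefficients of cos(5t) and sin(5t) gives A = 6/25, B = -3/25, so u_p = -3*sin(5*t)/25 + 6*cos(5*t)/25.

u = -3*sin(5*t)/25 + 6*cos(5*t)/25 + C1*cos(2*t)*exp(-t) + C2*exp(-t)*sin(2*t)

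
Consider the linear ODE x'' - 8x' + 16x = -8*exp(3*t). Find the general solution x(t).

Characteristic equation r² - 8r + 16 = 0 has discriminant (-8)² - 4·(16) = 0, so r = 4 is a repeated root.
Hence x_h = (C1 + C2*t)*exp(4*t).
Try x_p = A*exp(3*t). Substituting into the equation and dividing by exp(3*t) gives A = -8, so x_p = -8*exp(3*t).

x = -8*exp(3*t) + C1*exp(4*t) + C2*t*exp(4*t)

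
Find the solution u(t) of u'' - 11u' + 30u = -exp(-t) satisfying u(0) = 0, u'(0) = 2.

u = -11*exp(5*t)/6 - exp(-t)/42 + 13*exp(6*t)/7

Characteristic equation r² - 11r + 30 = 0 factors as (r - 5)(r - 6) = 0, so r = 5, 6.
Hence u_h = C1*exp(5*t) + C2*exp(6*t).
Try u_p = A*exp(-t). Substituting into the equation and dividing by exp(-t) gives A = -1/42, so u_p = -exp(-t)/42.
General solution: u = -exp(-t)/42 + C1*exp(5*t) + C2*exp(6*t).
Apply the initial conditions: u(0) = -1/42 + C1 + C2 = 0 and u'(0) = 1/42 + 5*C1 + 6*C2 = 2. Solving gives C1 = -11/6, C2 = 13/7.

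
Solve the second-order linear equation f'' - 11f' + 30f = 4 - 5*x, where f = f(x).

f = 13/180 - x/6 + C1*exp(6*x) + C2*exp(5*x)

Characteristic equation r² - 11r + 30 = 0 factors as (r - 6)(r - 5) = 0, so r = 6, 5.
Hence f_h = C1*exp(6*x) + C2*exp(5*x).
For the particular solution try f_p = A0 + A1*x. Substituting and matching coefficients of each power of x gives A0 = 13/180, A1 = -1/6, so f_p = 13/180 - x/6.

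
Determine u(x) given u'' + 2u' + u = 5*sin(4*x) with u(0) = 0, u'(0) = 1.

Characteristic equation r² + 2r + 1 = 0 has discriminant (2)² - 4·(1) = 0, so r = -1 is a repeated root.
Hence u_h = (C1 + C2*x)*exp(-x).
Try u_p = A*cos(4*x) + B*sin(4*x). Substituting and equating the coefficients of cos(4x) and sin(4x) gives A = -40/289, B = -75/289, so u_p = -75*sin(4*x)/289 - 40*cos(4*x)/289.
General solution: u = -75*sin(4*x)/289 - 40*cos(4*x)/289 + C1*exp(-x) + C2*x*exp(-x).
Apply the initial conditions: u(0) = -40/289 + C1 = 0 and u'(0) = -300/289 + C2 - C1 = 1. Solving gives C1 = 40/289, C2 = 37/17.

u = -75*sin(4*x)/289 - 40*cos(4*x)/289 + 40*exp(-x)/289 + 37*x*exp(-x)/17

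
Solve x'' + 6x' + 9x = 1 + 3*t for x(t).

x = -1/9 + t/3 + C1*exp(-3*t) + C2*t*exp(-3*t)

Characteristic equation r² + 6r + 9 = 0 has discriminant (6)² - 4·(9) = 0, so r = -3 is a repeated root.
Hence x_h = (C1 + C2*t)*exp(-3*t).
For the particular solution try x_p = A0 + A1*t. Substituting and matching coefficients of each power of t gives A0 = -1/9, A1 = 1/3, so x_p = -1/9 + t/3.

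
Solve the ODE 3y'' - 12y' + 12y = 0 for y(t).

Divide through by 3: y'' - 4y' + 4y = 0.
Characteristic equation r² - 4r + 4 = 0 has discriminant (-4)² - 4·(4) = 0, so r = 2 is a repeated root.
Hence y_h = (C1 + C2*t)*exp(2*t).

y = C1*exp(2*t) + C2*t*exp(2*t)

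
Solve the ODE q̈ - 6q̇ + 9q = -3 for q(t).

q = -1/3 + C1*exp(3*t) + C2*t*exp(3*t)

Characteristic equation r² - 6r + 9 = 0 has discriminant (-6)² - 4·(9) = 0, so r = 3 is a repeated root.
Hence q_h = (C1 + C2*t)*exp(3*t).
For the particular solution try q_p = A0. Substituting and matching coefficients of each power of t gives A0 = -1/3, so q_p = -1/3.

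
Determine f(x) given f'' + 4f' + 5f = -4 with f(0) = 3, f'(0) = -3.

f = -4/5 + 19*cos(x)*exp(-2*x)/5 + 23*exp(-2*x)*sin(x)/5

Characteristic equation r² + 4r + 5 = 0 has discriminant (4)² - 4·(5) = -4 < 0, so r = -2 ± i.
Hence f_h = C1*cos(x)*exp(-2*x) + C2*exp(-2*x)*sin(x).
For the particular solution try f_p = A0. Substituting and matching coefficients of each power of x gives A0 = -4/5, so f_p = -4/5.
General solution: f = -4/5 + C1*cos(x)*exp(-2*x) + C2*exp(-2*x)*sin(x).
Apply the initial conditions: f(0) = -4/5 + C1 = 3 and f'(0) = C2 - 2*C1 = -3. Solving gives C1 = 19/5, C2 = 23/5.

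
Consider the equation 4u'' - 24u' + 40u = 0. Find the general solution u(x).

u = C1*cos(x)*exp(3*x) + C2*exp(3*x)*sin(x)

Divide through by 4: u'' - 6u' + 10u = 0.
Characteristic equation r² - 6r + 10 = 0 has discriminant (-6)² - 4·(10) = -4 < 0, so r = 3 ± i.
Hence u_h = C1*cos(x)*exp(3*x) + C2*exp(3*x)*sin(x).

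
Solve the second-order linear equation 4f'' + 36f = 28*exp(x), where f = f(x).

Divide through by 4: f'' + 9f = 7*exp(x).
Characteristic equation r² + 9 = 0 has discriminant (0)² - 4·(9) = -36 < 0, so r = ± 3i.
Hence f_h = C1*cos(3*x) + C2*sin(3*x).
Try f_p = A*exp(x). Substituting into the equation and dividing by exp(x) gives A = 7/10, so f_p = 7*exp(x)/10.

f = 7*exp(x)/10 + C1*cos(3*x) + C2*sin(3*x)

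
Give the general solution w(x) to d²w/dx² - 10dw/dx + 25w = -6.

Characteristic equation r² - 10r + 25 = 0 has discriminant (-10)² - 4·(25) = 0, so r = 5 is a repeated root.
Hence w_h = (C1 + C2*x)*exp(5*x).
For the particular solution try w_p = A0. Substituting and matching coefficients of each power of x gives A0 = -6/25, so w_p = -6/25.

w = -6/25 + C1*exp(5*x) + C2*x*exp(5*x)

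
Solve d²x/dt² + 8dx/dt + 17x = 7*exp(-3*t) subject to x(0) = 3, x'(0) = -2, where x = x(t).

Characteristic equation r² + 8r + 17 = 0 has discriminant (8)² - 4·(17) = -4 < 0, so r = -4 ± i.
Hence x_h = C1*cos(t)*exp(-4*t) + C2*exp(-4*t)*sin(t).
Try x_p = A*exp(-3*t). Substituting into the equation and dividing by exp(-3*t) gives A = 7/2, so x_p = 7*exp(-3*t)/2.
General solution: x = 7*exp(-3*t)/2 + C1*cos(t)*exp(-4*t) + C2*exp(-4*t)*sin(t).
Apply the initial conditions: x(0) = 7/2 + C1 = 3 and x'(0) = -21/2 + C2 - 4*C1 = -2. Solving gives C1 = -1/2, C2 = 13/2.

x = 7*exp(-3*t)/2 - cos(t)*exp(-4*t)/2 + 13*exp(-4*t)*sin(t)/2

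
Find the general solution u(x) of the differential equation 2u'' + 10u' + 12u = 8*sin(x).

u = -2*cos(x)/5 + 2*sin(x)/5 + C1*exp(-2*x) + C2*exp(-3*x)

Divide through by 2: u'' + 5u' + 6u = 4*sin(x).
Characteristic equation r² + 5r + 6 = 0 factors as (r + 2)(r + 3) = 0, so r = -2, -3.
Hence u_h = C1*exp(-2*x) + C2*exp(-3*x).
Try u_p = A*cos(x) + B*sin(x). Substituting and equating the coefficients of cos(x) and sin(x) gives A = -2/5, B = 2/5, so u_p = -2*cos(x)/5 + 2*sin(x)/5.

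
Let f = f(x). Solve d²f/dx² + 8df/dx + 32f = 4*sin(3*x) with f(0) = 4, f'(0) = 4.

Characteristic equation r² + 8r + 32 = 0 has discriminant (8)² - 4·(32) = -64 < 0, so r = -4 ± 4i.
Hence f_h = C1*cos(4*x)*exp(-4*x) + C2*exp(-4*x)*sin(4*x).
Try f_p = A*cos(3*x) + B*sin(3*x). Substituting and equating the coefficients of cos(3x) and sin(3x) gives A = -96/1105, B = 92/1105, so f_p = -96*cos(3*x)/1105 + 92*sin(3*x)/1105.
General solution: f = -96*cos(3*x)/1105 + 92*sin(3*x)/1105 + C1*cos(4*x)*exp(-4*x) + C2*exp(-4*x)*sin(4*x).
Apply the initial conditions: f(0) = -96/1105 + C1 = 4 and f'(0) = 276/1105 - 4*C1 + 4*C2 = 4. Solving gives C1 = 4516/1105, C2 = 5552/1105.

f = -96*cos(3*x)/1105 + 92*sin(3*x)/1105 + 4516*cos(4*x)*exp(-4*x)/1105 + 5552*exp(-4*x)*sin(4*x)/1105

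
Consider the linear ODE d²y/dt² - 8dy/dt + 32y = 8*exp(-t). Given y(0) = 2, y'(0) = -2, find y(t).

Characteristic equation r² - 8r + 32 = 0 has discriminant (-8)² - 4·(32) = -64 < 0, so r = 4 ± 4i.
Hence y_h = C1*cos(4*t)*exp(4*t) + C2*exp(4*t)*sin(4*t).
Try y_p = A*exp(-t). Substituting into the equation and dividing by exp(-t) gives A = 8/41, so y_p = 8*exp(-t)/41.
General solution: y = 8*exp(-t)/41 + C1*cos(4*t)*exp(4*t) + C2*exp(4*t)*sin(4*t).
Apply the initial conditions: y(0) = 8/41 + C1 = 2 and y'(0) = -8/41 + 4*C1 + 4*C2 = -2. Solving gives C1 = 74/41, C2 = -185/82.

y = 8*exp(-t)/41 - 185*exp(4*t)*sin(4*t)/82 + 74*cos(4*t)*exp(4*t)/41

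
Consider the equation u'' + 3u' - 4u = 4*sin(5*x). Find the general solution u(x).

Characteristic equation r² + 3r - 4 = 0 factors as (r + 4)(r - 1) = 0, so r = -4, 1.
Hence u_h = C1*exp(-4*x) + C2*exp(x).
Try u_p = A*cos(5*x) + B*sin(5*x). Substituting and equating the coefficients of cos(5x) and sin(5x) gives A = -30/533, B = -58/533, so u_p = -58*sin(5*x)/533 - 30*cos(5*x)/533.

u = -58*sin(5*x)/533 - 30*cos(5*x)/533 + C1*exp(-4*x) + C2*exp(x)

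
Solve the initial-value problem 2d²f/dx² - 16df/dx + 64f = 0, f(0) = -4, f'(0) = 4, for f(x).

Divide through by 2: f'' - 8f' + 32f = 0.
Characteristic equation r² - 8r + 32 = 0 has discriminant (-8)² - 4·(32) = -64 < 0, so r = 4 ± 4i.
Hence f_h = C1*cos(4*x)*exp(4*x) + C2*exp(4*x)*sin(4*x).
Apply the initial conditions: f(0) = C1 = -4 and f'(0) = 4*C1 + 4*C2 = 4. Solving gives C1 = -4, C2 = 5.

f = -4*cos(4*x)*exp(4*x) + 5*exp(4*x)*sin(4*x)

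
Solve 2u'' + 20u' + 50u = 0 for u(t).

u = C1*exp(-5*t) + C2*t*exp(-5*t)

Divide through by 2: u'' + 10u' + 25u = 0.
Characteristic equation r² + 10r + 25 = 0 has discriminant (10)² - 4·(25) = 0, so r = -5 is a repeated root.
Hence u_h = (C1 + C2*t)*exp(-5*t).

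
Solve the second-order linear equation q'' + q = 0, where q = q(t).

q = C1*cos(t) + C2*sin(t)

Characteristic equation r² + 1 = 0 has discriminant (0)² - 4·(1) = -4 < 0, so r = ± i.
Hence q_h = C1*cos(t) + C2*sin(t).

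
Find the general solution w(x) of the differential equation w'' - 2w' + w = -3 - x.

Characteristic equation r² - 2r + 1 = 0 has discriminant (-2)² - 4·(1) = 0, so r = 1 is a repeated root.
Hence w_h = (C1 + C2*x)*exp(x).
For the particular solution try w_p = A0 + A1*x. Substituting and matching coefficients of each power of x gives A0 = -5, A1 = -1, so w_p = -5 - x.

w = -5 - x + C1*exp(x) + C2*x*exp(x)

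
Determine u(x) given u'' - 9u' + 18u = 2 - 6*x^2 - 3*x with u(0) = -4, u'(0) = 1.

Characteristic equation r² - 9r + 18 = 0 factors as (r - 6)(r - 3) = 0, so r = 6, 3.
Hence u_h = C1*exp(6*x) + C2*exp(3*x).
For the particular solution try u_p = A0 + A1*x + A2*x^2. Substituting and matching coefficients of each power of x gives A0 = -11/108, A1 = -1/2, A2 = -1/3, so u_p = -11/108 - x/2 - x^2/3.
General solution: u = -11/108 - x/2 - x^2/3 + C1*exp(6*x) + C2*exp(3*x).
Apply the initial conditions: u(0) = -11/108 + C1 + C2 = -4 and u'(0) = -1/2 + 3*C2 + 6*C1 = 1. Solving gives C1 = 475/108, C2 = -224/27.

u = -11/108 - 224*exp(3*x)/27 - x/2 - x**2/3 + 475*exp(6*x)/108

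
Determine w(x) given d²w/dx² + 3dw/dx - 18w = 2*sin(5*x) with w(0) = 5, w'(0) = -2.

w = -43*sin(5*x)/1037 - 15*cos(5*x)/1037 + 481*exp(3*x)/153 + 1027*exp(-6*x)/549

Characteristic equation r² + 3r - 18 = 0 factors as (r + 6)(r - 3) = 0, so r = -6, 3.
Hence w_h = C1*exp(-6*x) + C2*exp(3*x).
Try w_p = A*cos(5*x) + B*sin(5*x). Substituting and equating the coefficients of cos(5x) and sin(5x) gives A = -15/1037, B = -43/1037, so w_p = -43*sin(5*x)/1037 - 15*cos(5*x)/1037.
General solution: w = -43*sin(5*x)/1037 - 15*cos(5*x)/1037 + C1*exp(-6*x) + C2*exp(3*x).
Apply the initial conditions: w(0) = -15/1037 + C1 + C2 = 5 and w'(0) = -215/1037 - 6*C1 + 3*C2 = -2. Solving gives C1 = 1027/549, C2 = 481/153.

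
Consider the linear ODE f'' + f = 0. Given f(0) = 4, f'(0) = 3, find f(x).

f = 3*sin(x) + 4*cos(x)

Characteristic equation r² + 1 = 0 has discriminant (0)² - 4·(1) = -4 < 0, so r = ± i.
Hence f_h = C1*cos(x) + C2*sin(x).
Apply the initial conditions: f(0) = C1 = 4 and f'(0) = C2 = 3. Solving gives C1 = 4, C2 = 3.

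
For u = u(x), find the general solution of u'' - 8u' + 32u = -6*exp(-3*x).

u = -6*exp(-3*x)/65 + C1*cos(4*x)*exp(4*x) + C2*exp(4*x)*sin(4*x)

Characteristic equation r² - 8r + 32 = 0 has discriminant (-8)² - 4·(32) = -64 < 0, so r = 4 ± 4i.
Hence u_h = C1*cos(4*x)*exp(4*x) + C2*exp(4*x)*sin(4*x).
Try u_p = A*exp(-3*x). Substituting into the equation and dividing by exp(-3*x) gives A = -6/65, so u_p = -6*exp(-3*x)/65.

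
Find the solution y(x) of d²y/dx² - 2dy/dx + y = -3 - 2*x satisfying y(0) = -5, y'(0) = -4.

Characteristic equation r² - 2r + 1 = 0 has discriminant (-2)² - 4·(1) = 0, so r = 1 is a repeated root.
Hence y_h = (C1 + C2*x)*exp(x).
For the particular solution try y_p = A0 + A1*x. Substituting and matching coefficients of each power of x gives A0 = -7, A1 = -2, so y_p = -7 - 2*x.
General solution: y = -7 - 2*x + C1*exp(x) + C2*x*exp(x).
Apply the initial conditions: y(0) = -7 + C1 = -5 and y'(0) = -2 + C1 + C2 = -4. Solving gives C1 = 2, C2 = -4.

y = -7 - 2*x + 2*exp(x) - 4*x*exp(x)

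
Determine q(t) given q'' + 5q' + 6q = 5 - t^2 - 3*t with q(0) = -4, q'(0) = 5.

q = 29/27 - 10*exp(-2*t) - 2*t/9 - t**2/6 + 133*exp(-3*t)/27

Characteristic equation r² + 5r + 6 = 0 factors as (r + 3)(r + 2) = 0, so r = -3, -2.
Hence q_h = C1*exp(-3*t) + C2*exp(-2*t).
For the particular solution try q_p = A0 + A1*t + A2*t^2. Substituting and matching coefficients of each power of t gives A0 = 29/27, A1 = -2/9, A2 = -1/6, so q_p = 29/27 - 2*t/9 - t^2/6.
General solution: q = 29/27 - 2*t/9 - t^2/6 + C1*exp(-3*t) + C2*exp(-2*t).
Apply the initial conditions: q(0) = 29/27 + C1 + C2 = -4 and q'(0) = -2/9 - 3*C1 - 2*C2 = 5. Solving gives C1 = 133/27, C2 = -10.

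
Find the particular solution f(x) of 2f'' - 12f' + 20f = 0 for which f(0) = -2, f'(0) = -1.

f = -2*cos(x)*exp(3*x) + 5*exp(3*x)*sin(x)

Divide through by 2: f'' - 6f' + 10f = 0.
Characteristic equation r² - 6r + 10 = 0 has discriminant (-6)² - 4·(10) = -4 < 0, so r = 3 ± i.
Hence f_h = C1*cos(x)*exp(3*x) + C2*exp(3*x)*sin(x).
Apply the initial conditions: f(0) = C1 = -2 and f'(0) = C2 + 3*C1 = -1. Solving gives C1 = -2, C2 = 5.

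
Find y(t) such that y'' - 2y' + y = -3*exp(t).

y = C1*exp(t) - 3*t**2*exp(t)/2 + C2*t*exp(t)

Characteristic equation r² - 2r + 1 = 0 has discriminant (-2)² - 4·(1) = 0, so r = 1 is a repeated root.
Hence y_h = (C1 + C2*t)*exp(t).
Since exp(t) solves the homogeneous equation (r = 1 is a root of multiplicity 2), multiply the trial by t^2. Try y_p = A*t^2*exp(t). Substituting into the equation and dividing by exp(t) gives A = -3/2, so y_p = -3*t^2*exp(t)/2.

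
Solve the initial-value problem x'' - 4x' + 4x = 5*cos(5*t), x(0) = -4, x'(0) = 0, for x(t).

Characteristic equation r² - 4r + 4 = 0 has discriminant (-4)² - 4·(4) = 0, so r = 2 is a repeated root.
Hence x_h = (C1 + C2*t)*exp(2*t).
Try x_p = A*cos(5*t) + B*sin(5*t). Substituting and equating the coefficients of cos(5t) and sin(5t) gives A = -105/841, B = -100/841, so x_p = -105*cos(5*t)/841 - 100*sin(5*t)/841.
General solution: x = -105*cos(5*t)/841 - 100*sin(5*t)/841 + C1*exp(2*t) + C2*t*exp(2*t).
Apply the initial conditions: x(0) = -105/841 + C1 = -4 and x'(0) = -500/841 + C2 + 2*C1 = 0. Solving gives C1 = -3259/841, C2 = 242/29.

x = -3259*exp(2*t)/841 - 105*cos(5*t)/841 - 100*sin(5*t)/841 + 242*t*exp(2*t)/29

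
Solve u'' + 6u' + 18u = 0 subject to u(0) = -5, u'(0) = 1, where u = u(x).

u = -5*cos(3*x)*exp(-3*x) - 14*exp(-3*x)*sin(3*x)/3

Characteristic equation r² + 6r + 18 = 0 has discriminant (6)² - 4·(18) = -36 < 0, so r = -3 ± 3i.
Hence u_h = C1*cos(3*x)*exp(-3*x) + C2*exp(-3*x)*sin(3*x).
Apply the initial conditions: u(0) = C1 = -5 and u'(0) = -3*C1 + 3*C2 = 1. Solving gives C1 = -5, C2 = -14/3.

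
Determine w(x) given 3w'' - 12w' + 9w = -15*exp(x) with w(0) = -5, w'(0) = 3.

w = -31*exp(x)/4 + 11*exp(3*x)/4 + 5*x*exp(x)/2

Divide through by 3: w'' - 4w' + 3w = -5*exp(x).
Characteristic equation r² - 4r + 3 = 0 factors as (r - 1)(r - 3) = 0, so r = 1, 3.
Hence w_h = C1*exp(x) + C2*exp(3*x).
Since exp(x) solves the homogeneous equation (r = 1 is a root of multiplicity 1), multiply the trial by x. Try w_p = A*x*exp(x). Substituting into the equation and dividing by exp(x) gives A = 5/2, so w_p = 5*x*exp(x)/2.
General solution: w = C1*exp(x) + C2*exp(3*x) + 5*x*exp(x)/2.
Apply the initial conditions: w(0) = C1 + C2 = -5 and w'(0) = 5/2 + C1 + 3*C2 = 3. Solving gives C1 = -31/4, C2 = 11/4.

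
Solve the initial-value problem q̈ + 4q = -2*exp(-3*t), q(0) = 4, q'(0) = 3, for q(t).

q = -2*exp(-3*t)/13 + 33*sin(2*t)/26 + 54*cos(2*t)/13

Characteristic equation r² + 4 = 0 has discriminant (0)² - 4·(4) = -16 < 0, so r = ± 2i.
Hence q_h = C1*cos(2*t) + C2*sin(2*t).
Try q_p = A*exp(-3*t). Substituting into the equation and dividing by exp(-3*t) gives A = -2/13, so q_p = -2*exp(-3*t)/13.
General solution: q = -2*exp(-3*t)/13 + C1*cos(2*t) + C2*sin(2*t).
Apply the initial conditions: q(0) = -2/13 + C1 = 4 and q'(0) = 6/13 + 2*C2 = 3. Solving gives C1 = 54/13, C2 = 33/26.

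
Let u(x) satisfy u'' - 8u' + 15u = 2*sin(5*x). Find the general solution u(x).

Characteristic equation r² - 8r + 15 = 0 factors as (r - 5)(r - 3) = 0, so r = 5, 3.
Hence u_h = C1*exp(5*x) + C2*exp(3*x).
Try u_p = A*cos(5*x) + B*sin(5*x). Substituting and equating the coefficients of cos(5x) and sin(5x) gives A = 4/85, B = -1/85, so u_p = -sin(5*x)/85 + 4*cos(5*x)/85.

u = -sin(5*x)/85 + 4*cos(5*x)/85 + C1*exp(5*x) + C2*exp(3*x)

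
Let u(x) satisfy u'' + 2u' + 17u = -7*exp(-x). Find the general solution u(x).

Characteristic equation r² + 2r + 17 = 0 has discriminant (2)² - 4·(17) = -64 < 0, so r = -1 ± 4i.
Hence u_h = C1*cos(4*x)*exp(-x) + C2*exp(-x)*sin(4*x).
Try u_p = A*exp(-x). Substituting into the equation and dividing by exp(-x) gives A = -7/16, so u_p = -7*exp(-x)/16.

u = -7*exp(-x)/16 + C1*cos(4*x)*exp(-x) + C2*exp(-x)*sin(4*x)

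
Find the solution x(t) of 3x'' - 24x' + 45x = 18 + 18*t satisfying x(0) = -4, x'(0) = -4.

x = 46/75 - 28*exp(3*t)/3 + 2*t/5 + 118*exp(5*t)/25

Divide through by 3: x'' - 8x' + 15x = 6 + 6*t.
Characteristic equation r² - 8r + 15 = 0 factors as (r - 3)(r - 5) = 0, so r = 3, 5.
Hence x_h = C1*exp(3*t) + C2*exp(5*t).
For the particular solution try x_p = A0 + A1*t. Substituting and matching coefficients of each power of t gives A0 = 46/75, A1 = 2/5, so x_p = 46/75 + 2*t/5.
General solution: x = 46/75 + 2*t/5 + C1*exp(3*t) + C2*exp(5*t).
Apply the initial conditions: x(0) = 46/75 + C1 + C2 = -4 and x'(0) = 2/5 + 3*C1 + 5*C2 = -4. Solving gives C1 = -28/3, C2 = 118/25.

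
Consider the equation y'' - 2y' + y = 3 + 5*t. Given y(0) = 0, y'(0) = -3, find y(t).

y = 13 - 13*exp(t) + 5*t + 5*t*exp(t)

Characteristic equation r² - 2r + 1 = 0 has discriminant (-2)² - 4·(1) = 0, so r = 1 is a repeated root.
Hence y_h = (C1 + C2*t)*exp(t).
For the particular solution try y_p = A0 + A1*t. Substituting and matching coefficients of each power of t gives A0 = 13, A1 = 5, so y_p = 13 + 5*t.
General solution: y = 13 + 5*t + C1*exp(t) + C2*t*exp(t).
Apply the initial conditions: y(0) = 13 + C1 = 0 and y'(0) = 5 + C1 + C2 = -3. Solving gives C1 = -13, C2 = 5.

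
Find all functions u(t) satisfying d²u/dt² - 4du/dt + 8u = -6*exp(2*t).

Characteristic equation r² - 4r + 8 = 0 has discriminant (-4)² - 4·(8) = -16 < 0, so r = 2 ± 2i.
Hence u_h = C1*cos(2*t)*exp(2*t) + C2*exp(2*t)*sin(2*t).
Try u_p = A*exp(2*t). Substituting into the equation and dividing by exp(2*t) gives A = -3/2, so u_p = -3*exp(2*t)/2.

u = -3*exp(2*t)/2 + C1*cos(2*t)*exp(2*t) + C2*exp(2*t)*sin(2*t)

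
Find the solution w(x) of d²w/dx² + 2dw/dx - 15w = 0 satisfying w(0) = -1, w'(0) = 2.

w = -5*exp(-5*x)/8 - 3*exp(3*x)/8

Characteristic equation r² + 2r - 15 = 0 factors as (r - 3)(r + 5) = 0, so r = 3, -5.
Hence w_h = C1*exp(3*x) + C2*exp(-5*x).
Apply the initial conditions: w(0) = C1 + C2 = -1 and w'(0) = -5*C2 + 3*C1 = 2. Solving gives C1 = -3/8, C2 = -5/8.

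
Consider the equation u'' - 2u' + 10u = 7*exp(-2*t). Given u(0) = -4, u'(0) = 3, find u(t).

Characteristic equation r² - 2r + 10 = 0 has discriminant (-2)² - 4·(10) = -36 < 0, so r = 1 ± 3i.
Hence u_h = C1*cos(3*t)*exp(t) + C2*exp(t)*sin(3*t).
Try u_p = A*exp(-2*t). Substituting into the equation and dividing by exp(-2*t) gives A = 7/18, so u_p = 7*exp(-2*t)/18.
General solution: u = 7*exp(-2*t)/18 + C1*cos(3*t)*exp(t) + C2*exp(t)*sin(3*t).
Apply the initial conditions: u(0) = 7/18 + C1 = -4 and u'(0) = -7/9 + C1 + 3*C2 = 3. Solving gives C1 = -79/18, C2 = 49/18.

u = 7*exp(-2*t)/18 - 79*cos(3*t)*exp(t)/18 + 49*exp(t)*sin(3*t)/18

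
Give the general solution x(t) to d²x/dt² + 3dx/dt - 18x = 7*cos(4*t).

Characteristic equation r² + 3r - 18 = 0 factors as (r - 3)(r + 6) = 0, so r = 3, -6.
Hence x_h = C1*exp(3*t) + C2*exp(-6*t).
Try x_p = A*cos(4*t) + B*sin(4*t). Substituting and equating the coefficients of cos(4t) and sin(4t) gives A = -119/650, B = 21/325, so x_p = -119*cos(4*t)/650 + 21*sin(4*t)/325.

x = -119*cos(4*t)/650 + 21*sin(4*t)/325 + C1*exp(3*t) + C2*exp(-6*t)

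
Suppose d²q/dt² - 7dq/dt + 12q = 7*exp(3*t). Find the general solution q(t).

q = C1*exp(4*t) + C2*exp(3*t) - 7*t*exp(3*t)

Characteristic equation r² - 7r + 12 = 0 factors as (r - 4)(r - 3) = 0, so r = 4, 3.
Hence q_h = C1*exp(4*t) + C2*exp(3*t).
Since exp(3*t) solves the homogeneous equation (r = 3 is a root of multiplicity 1), multiply the trial by t. Try q_p = A*t*exp(3*t). Substituting into the equation and dividing by exp(3*t) gives A = -7, so q_p = -7*t*exp(3*t).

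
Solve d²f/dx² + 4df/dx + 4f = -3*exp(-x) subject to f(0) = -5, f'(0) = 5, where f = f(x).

f = -3*exp(-x) - 2*exp(-2*x) - 2*x*exp(-2*x)

Characteristic equation r² + 4r + 4 = 0 has discriminant (4)² - 4·(4) = 0, so r = -2 is a repeated root.
Hence f_h = (C1 + C2*x)*exp(-2*x).
Try f_p = A*exp(-x). Substituting into the equation and dividing by exp(-x) gives A = -3, so f_p = -3*exp(-x).
General solution: f = -3*exp(-x) + C1*exp(-2*x) + C2*x*exp(-2*x).
Apply the initial conditions: f(0) = -3 + C1 = -5 and f'(0) = 3 + C2 - 2*C1 = 5. Solving gives C1 = -2, C2 = -2.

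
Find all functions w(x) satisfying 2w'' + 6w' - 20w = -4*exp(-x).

w = exp(-x)/6 + C1*exp(-5*x) + C2*exp(2*x)

Divide through by 2: w'' + 3w' - 10w = -2*exp(-x).
Characteristic equation r² + 3r - 10 = 0 factors as (r + 5)(r - 2) = 0, so r = -5, 2.
Hence w_h = C1*exp(-5*x) + C2*exp(2*x).
Try w_p = A*exp(-x). Substituting into the equation and dividing by exp(-x) gives A = 1/6, so w_p = exp(-x)/6.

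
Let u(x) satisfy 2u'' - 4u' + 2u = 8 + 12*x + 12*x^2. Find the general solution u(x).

u = 52 + 6*x**2 + 30*x + C1*exp(x) + C2*x*exp(x)

Divide through by 2: u'' - 2u' + u = 4 + 6*x + 6*x^2.
Characteristic equation r² - 2r + 1 = 0 has discriminant (-2)² - 4·(1) = 0, so r = 1 is a repeated root.
Hence u_h = (C1 + C2*x)*exp(x).
For the particular solution try u_p = A0 + A1*x + A2*x^2. Substituting and matching coefficients of each power of x gives A0 = 52, A1 = 30, A2 = 6, so u_p = 52 + 6*x^2 + 30*x.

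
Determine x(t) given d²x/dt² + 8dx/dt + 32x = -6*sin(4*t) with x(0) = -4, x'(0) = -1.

x = -3*sin(4*t)/40 + 3*cos(4*t)/20 - 173*exp(-4*t)*sin(4*t)/40 - 83*cos(4*t)*exp(-4*t)/20

Characteristic equation r² + 8r + 32 = 0 has discriminant (8)² - 4·(32) = -64 < 0, so r = -4 ± 4i.
Hence x_h = C1*cos(4*t)*exp(-4*t) + C2*exp(-4*t)*sin(4*t).
Try x_p = A*cos(4*t) + B*sin(4*t). Substituting and equating the coefficients of cos(4t) and sin(4t) gives A = 3/20, B = -3/40, so x_p = -3*sin(4*t)/40 + 3*cos(4*t)/20.
General solution: x = -3*sin(4*t)/40 + 3*cos(4*t)/20 + C1*cos(4*t)*exp(-4*t) + C2*exp(-4*t)*sin(4*t).
Apply the initial conditions: x(0) = 3/20 + C1 = -4 and x'(0) = -3/10 - 4*C1 + 4*C2 = -1. Solving gives C1 = -83/20, C2 = -173/40.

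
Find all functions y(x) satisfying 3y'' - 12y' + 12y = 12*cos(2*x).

y = -sin(2*x)/2 + C1*exp(2*x) + C2*x*exp(2*x)

Divide through by 3: y'' - 4y' + 4y = 4*cos(2*x).
Characteristic equation r² - 4r + 4 = 0 has discriminant (-4)² - 4·(4) = 0, so r = 2 is a repeated root.
Hence y_h = (C1 + C2*x)*exp(2*x).
Try y_p = A*cos(2*x) + B*sin(2*x). Substituting and equating the coefficients of cos(2x) and sin(2x) gives A = 0, B = -1/2, so y_p = -sin(2*x)/2.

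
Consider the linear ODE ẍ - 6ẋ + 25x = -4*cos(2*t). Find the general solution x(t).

Characteristic equation r² - 6r + 25 = 0 has discriminant (-6)² - 4·(25) = -64 < 0, so r = 3 ± 4i.
Hence x_h = C1*cos(4*t)*exp(3*t) + C2*exp(3*t)*sin(4*t).
Try x_p = A*cos(2*t) + B*sin(2*t). Substituting and equating the coefficients of cos(2t) and sin(2t) gives A = -28/195, B = 16/195, so x_p = -28*cos(2*t)/195 + 16*sin(2*t)/195.

x = -28*cos(2*t)/195 + 16*sin(2*t)/195 + C1*cos(4*t)*exp(3*t) + C2*exp(3*t)*sin(4*t)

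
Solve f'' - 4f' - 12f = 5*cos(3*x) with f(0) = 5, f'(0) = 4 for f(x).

Characteristic equation r² - 4r - 12 = 0 factors as (r + 2)(r - 6) = 0, so r = -2, 6.
Hence f_h = C1*exp(-2*x) + C2*exp(6*x).
Try f_p = A*cos(3*x) + B*sin(3*x). Substituting and equating the coefficients of cos(3x) and sin(3x) gives A = -7/39, B = -4/39, so f_p = -7*cos(3*x)/39 - 4*sin(3*x)/39.
General solution: f = -7*cos(3*x)/39 - 4*sin(3*x)/39 + C1*exp(-2*x) + C2*exp(6*x).
Apply the initial conditions: f(0) = -7/39 + C1 + C2 = 5 and f'(0) = -4/13 - 2*C1 + 6*C2 = 4. Solving gives C1 = 87/26, C2 = 11/6.

f = -7*cos(3*x)/39 - 4*sin(3*x)/39 + 11*exp(6*x)/6 + 87*exp(-2*x)/26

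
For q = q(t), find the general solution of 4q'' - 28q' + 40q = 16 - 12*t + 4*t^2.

q = 67/250 - 4*t/25 + t**2/10 + C1*exp(2*t) + C2*exp(5*t)

Divide through by 4: q'' - 7q' + 10q = 4 + t^2 - 3*t.
Characteristic equation r² - 7r + 10 = 0 factors as (r - 2)(r - 5) = 0, so r = 2, 5.
Hence q_h = C1*exp(2*t) + C2*exp(5*t).
For the particular solution try q_p = A0 + A1*t + A2*t^2. Substituting and matching coefficients of each power of t gives A0 = 67/250, A1 = -4/25, A2 = 1/10, so q_p = 67/250 - 4*t/25 + t^2/10.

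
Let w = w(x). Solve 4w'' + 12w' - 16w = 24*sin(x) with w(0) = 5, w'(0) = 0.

Divide through by 4: w'' + 3w' - 4w = 6*sin(x).
Characteristic equation r² + 3r - 4 = 0 factors as (r + 4)(r - 1) = 0, so r = -4, 1.
Hence w_h = C1*exp(-4*x) + C2*exp(x).
Try w_p = A*cos(x) + B*sin(x). Substituting and equating the coefficients of cos(x) and sin(x) gives A = -9/17, B = -15/17, so w_p = -15*sin(x)/17 - 9*cos(x)/17.
General solution: w = -15*sin(x)/17 - 9*cos(x)/17 + C1*exp(-4*x) + C2*exp(x).
Apply the initial conditions: w(0) = -9/17 + C1 + C2 = 5 and w'(0) = -15/17 + C2 - 4*C1 = 0. Solving gives C1 = 79/85, C2 = 23/5.

w = -15*sin(x)/17 - 9*cos(x)/17 + 23*exp(x)/5 + 79*exp(-4*x)/85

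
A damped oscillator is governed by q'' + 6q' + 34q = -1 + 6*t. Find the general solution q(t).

q = -35/578 + 3*t/17 + C1*cos(5*t)*exp(-3*t) + C2*exp(-3*t)*sin(5*t)

Characteristic equation r² + 6r + 34 = 0 has discriminant (6)² - 4·(34) = -100 < 0, so r = -3 ± 5i.
Hence q_h = C1*cos(5*t)*exp(-3*t) + C2*exp(-3*t)*sin(5*t).
For the particular solution try q_p = A0 + A1*t. Substituting and matching coefficients of each power of t gives A0 = -35/578, A1 = 3/17, so q_p = -35/578 + 3*t/17.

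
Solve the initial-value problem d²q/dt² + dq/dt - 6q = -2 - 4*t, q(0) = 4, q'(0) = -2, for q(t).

Characteristic equation r² + r - 6 = 0 factors as (r - 2)(r + 3) = 0, so r = 2, -3.
Hence q_h = C1*exp(2*t) + C2*exp(-3*t).
For the particular solution try q_p = A0 + A1*t. Substituting and matching coefficients of each power of t gives A0 = 4/9, A1 = 2/3, so q_p = 4/9 + 2*t/3.
General solution: q = 4/9 + 2*t/3 + C1*exp(2*t) + C2*exp(-3*t).
Apply the initial conditions: q(0) = 4/9 + C1 + C2 = 4 and q'(0) = 2/3 - 3*C2 + 2*C1 = -2. Solving gives C1 = 8/5, C2 = 88/45.

q = 4/9 + 2*t/3 + 8*exp(2*t)/5 + 88*exp(-3*t)/45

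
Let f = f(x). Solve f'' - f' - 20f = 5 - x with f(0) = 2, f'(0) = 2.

f = -101/400 + x/20 + 149*exp(-4*x)/144 + 274*exp(5*x)/225

Characteristic equation r² - r - 20 = 0 factors as (r - 5)(r + 4) = 0, so r = 5, -4.
Hence f_h = C1*exp(5*x) + C2*exp(-4*x).
For the particular solution try f_p = A0 + A1*x. Substituting and matching coefficients of each power of x gives A0 = -101/400, A1 = 1/20, so f_p = -101/400 + x/20.
General solution: f = -101/400 + x/20 + C1*exp(5*x) + C2*exp(-4*x).
Apply the initial conditions: f(0) = -101/400 + C1 + C2 = 2 and f'(0) = 1/20 - 4*C2 + 5*C1 = 2. Solving gives C1 = 274/225, C2 = 149/144.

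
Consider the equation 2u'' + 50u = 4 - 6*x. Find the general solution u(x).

Divide through by 2: u'' + 25u = 2 - 3*x.
Characteristic equation r² + 25 = 0 has discriminant (0)² - 4·(25) = -100 < 0, so r = ± 5i.
Hence u_h = C1*cos(5*x) + C2*sin(5*x).
For the particular solution try u_p = A0 + A1*x. Substituting and matching coefficients of each power of x gives A0 = 2/25, A1 = -3/25, so u_p = 2/25 - 3*x/25.

u = 2/25 - 3*x/25 + C1*cos(5*x) + C2*sin(5*x)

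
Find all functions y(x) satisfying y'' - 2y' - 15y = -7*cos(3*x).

Characteristic equation r² - 2r - 15 = 0 factors as (r + 3)(r - 5) = 0, so r = -3, 5.
Hence y_h = C1*exp(-3*x) + C2*exp(5*x).
Try y_p = A*cos(3*x) + B*sin(3*x). Substituting and equating the coefficients of cos(3x) and sin(3x) gives A = 14/51, B = 7/102, so y_p = 7*sin(3*x)/102 + 14*cos(3*x)/51.

y = 7*sin(3*x)/102 + 14*cos(3*x)/51 + C1*exp(-3*x) + C2*exp(5*x)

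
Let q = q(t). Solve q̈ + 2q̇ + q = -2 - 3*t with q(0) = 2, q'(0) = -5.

q = 4 - 3*t - 2*exp(-t) - 4*t*exp(-t)

Characteristic equation r² + 2r + 1 = 0 has discriminant (2)² - 4·(1) = 0, so r = -1 is a repeated root.
Hence q_h = (C1 + C2*t)*exp(-t).
For the particular solution try q_p = A0 + A1*t. Substituting and matching coefficients of each power of t gives A0 = 4, A1 = -3, so q_p = 4 - 3*t.
General solution: q = 4 - 3*t + C1*exp(-t) + C2*t*exp(-t).
Apply the initial conditions: q(0) = 4 + C1 = 2 and q'(0) = -3 + C2 - C1 = -5. Solving gives C1 = -2, C2 = -4.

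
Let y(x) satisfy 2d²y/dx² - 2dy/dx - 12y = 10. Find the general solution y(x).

Divide through by 2: y'' - y' - 6y = 5.
Characteristic equation r² - r - 6 = 0 factors as (r + 2)(r - 3) = 0, so r = -2, 3.
Hence y_h = C1*exp(-2*x) + C2*exp(3*x).
For the particular solution try y_p = A0. Substituting and matching coefficients of each power of x gives A0 = -5/6, so y_p = -5/6.

y = -5/6 + C1*exp(-2*x) + C2*exp(3*x)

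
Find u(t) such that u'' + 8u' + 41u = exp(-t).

Characteristic equation r² + 8r + 41 = 0 has discriminant (8)² - 4·(41) = -100 < 0, so r = -4 ± 5i.
Hence u_h = C1*cos(5*t)*exp(-4*t) + C2*exp(-4*t)*sin(5*t).
Try u_p = A*exp(-t). Substituting into the equation and dividing by exp(-t) gives A = 1/34, so u_p = exp(-t)/34.

u = exp(-t)/34 + C1*cos(5*t)*exp(-4*t) + C2*exp(-4*t)*sin(5*t)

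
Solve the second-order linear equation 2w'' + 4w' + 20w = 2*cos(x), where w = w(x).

w = 2*sin(x)/85 + 9*cos(x)/85 + C1*cos(3*x)*exp(-x) + C2*exp(-x)*sin(3*x)

Divide through by 2: w'' + 2w' + 10w = cos(x).
Characteristic equation r² + 2r + 10 = 0 has discriminant (2)² - 4·(10) = -36 < 0, so r = -1 ± 3i.
Hence w_h = C1*cos(3*x)*exp(-x) + C2*exp(-x)*sin(3*x).
Try w_p = A*cos(x) + B*sin(x). Substituting and equating the coefficients of cos(x) and sin(x) gives A = 9/85, B = 2/85, so w_p = 2*sin(x)/85 + 9*cos(x)/85.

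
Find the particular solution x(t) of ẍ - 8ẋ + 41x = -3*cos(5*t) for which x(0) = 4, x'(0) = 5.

Characteristic equation r² - 8r + 41 = 0 has discriminant (-8)² - 4·(41) = -100 < 0, so r = 4 ± 5i.
Hence x_h = C1*cos(5*t)*exp(4*t) + C2*exp(4*t)*sin(5*t).
Try x_p = A*cos(5*t) + B*sin(5*t). Substituting and equating the coefficients of cos(5t) and sin(5t) gives A = -3/116, B = 15/232, so x_p = -3*cos(5*t)/116 + 15*sin(5*t)/232.
General solution: x = -3*cos(5*t)/116 + 15*sin(5*t)/232 + C1*cos(5*t)*exp(4*t) + C2*exp(4*t)*sin(5*t).
Apply the initial conditions: x(0) = -3/116 + C1 = 4 and x'(0) = 75/232 + 4*C1 + 5*C2 = 5. Solving gives C1 = 467/116, C2 = -2651/1160.

x = -3*cos(5*t)/116 + 15*sin(5*t)/232 - 2651*exp(4*t)*sin(5*t)/1160 + 467*cos(5*t)*exp(4*t)/116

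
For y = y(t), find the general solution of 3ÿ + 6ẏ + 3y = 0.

Divide through by 3: y'' + 2y' + y = 0.
Characteristic equation r² + 2r + 1 = 0 has discriminant (2)² - 4·(1) = 0, so r = -1 is a repeated root.
Hence y_h = (C1 + C2*t)*exp(-t).

y = C1*exp(-t) + C2*t*exp(-t)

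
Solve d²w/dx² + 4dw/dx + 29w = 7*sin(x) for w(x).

Characteristic equation r² + 4r + 29 = 0 has discriminant (4)² - 4·(29) = -100 < 0, so r = -2 ± 5i.
Hence w_h = C1*cos(5*x)*exp(-2*x) + C2*exp(-2*x)*sin(5*x).
Try w_p = A*cos(x) + B*sin(x). Substituting and equating the coefficients of cos(x) and sin(x) gives A = -7/200, B = 49/200, so w_p = -7*cos(x)/200 + 49*sin(x)/200.

w = -7*cos(x)/200 + 49*sin(x)/200 + C1*cos(5*x)*exp(-2*x) + C2*exp(-2*x)*sin(5*x)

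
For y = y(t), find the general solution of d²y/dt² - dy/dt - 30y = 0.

y = C1*exp(6*t) + C2*exp(-5*t)

Characteristic equation r² - r - 30 = 0 factors as (r - 6)(r + 5) = 0, so r = 6, -5.
Hence y_h = C1*exp(6*t) + C2*exp(-5*t).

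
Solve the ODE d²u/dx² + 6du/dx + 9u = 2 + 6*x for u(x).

u = -2/9 + 2*x/3 + C1*exp(-3*x) + C2*x*exp(-3*x)

Characteristic equation r² + 6r + 9 = 0 has discriminant (6)² - 4·(9) = 0, so r = -3 is a repeated root.
Hence u_h = (C1 + C2*x)*exp(-3*x).
For the particular solution try u_p = A0 + A1*x. Substituting and matching coefficients of each power of x gives A0 = -2/9, A1 = 2/3, so u_p = -2/9 + 2*x/3.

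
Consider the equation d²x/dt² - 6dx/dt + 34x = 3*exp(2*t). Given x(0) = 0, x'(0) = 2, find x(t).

Characteristic equation r² - 6r + 34 = 0 has discriminant (-6)² - 4·(34) = -100 < 0, so r = 3 ± 5i.
Hence x_h = C1*cos(5*t)*exp(3*t) + C2*exp(3*t)*sin(5*t).
Try x_p = A*exp(2*t). Substituting into the equation and dividing by exp(2*t) gives A = 3/26, so x_p = 3*exp(2*t)/26.
General solution: x = 3*exp(2*t)/26 + C1*cos(5*t)*exp(3*t) + C2*exp(3*t)*sin(5*t).
Apply the initial conditions: x(0) = 3/26 + C1 = 0 and x'(0) = 3/13 + 3*C1 + 5*C2 = 2. Solving gives C1 = -3/26, C2 = 11/26.

x = 3*exp(2*t)/26 - 3*cos(5*t)*exp(3*t)/26 + 11*exp(3*t)*sin(5*t)/26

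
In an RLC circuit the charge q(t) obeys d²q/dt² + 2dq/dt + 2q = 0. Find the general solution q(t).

q = C1*cos(t)*exp(-t) + C2*exp(-t)*sin(t)

Characteristic equation r² + 2r + 2 = 0 has discriminant (2)² - 4·(2) = -4 < 0, so r = -1 ± i.
Hence q_h = C1*cos(t)*exp(-t) + C2*exp(-t)*sin(t).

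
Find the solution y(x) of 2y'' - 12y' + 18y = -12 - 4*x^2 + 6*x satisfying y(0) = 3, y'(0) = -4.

y = -16/27 - 2*x**2/9 + x/27 + 97*exp(3*x)/27 - 400*x*exp(3*x)/27

Divide through by 2: y'' - 6y' + 9y = -6 - 2*x^2 + 3*x.
Characteristic equation r² - 6r + 9 = 0 has discriminant (-6)² - 4·(9) = 0, so r = 3 is a repeated root.
Hence y_h = (C1 + C2*x)*exp(3*x).
For the particular solution try y_p = A0 + A1*x + A2*x^2. Substituting and matching coefficients of each power of x gives A0 = -16/27, A1 = 1/27, A2 = -2/9, so y_p = -16/27 - 2*x^2/9 + x/27.
General solution: y = -16/27 - 2*x^2/9 + x/27 + C1*exp(3*x) + C2*x*exp(3*x).
Apply the initial conditions: y(0) = -16/27 + C1 = 3 and y'(0) = 1/27 + C2 + 3*C1 = -4. Solving gives C1 = 97/27, C2 = -400/27.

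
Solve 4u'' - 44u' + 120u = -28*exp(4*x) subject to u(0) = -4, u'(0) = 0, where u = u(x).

u = -17*exp(5*x) - 7*exp(4*x)/2 + 33*exp(6*x)/2

Divide through by 4: u'' - 11u' + 30u = -7*exp(4*x).
Characteristic equation r² - 11r + 30 = 0 factors as (r - 5)(r - 6) = 0, so r = 5, 6.
Hence u_h = C1*exp(5*x) + C2*exp(6*x).
Try u_p = A*exp(4*x). Substituting into the equation and dividing by exp(4*x) gives A = -7/2, so u_p = -7*exp(4*x)/2.
General solution: u = -7*exp(4*x)/2 + C1*exp(5*x) + C2*exp(6*x).
Apply the initial conditions: u(0) = -7/2 + C1 + C2 = -4 and u'(0) = -14 + 5*C1 + 6*C2 = 0. Solving gives C1 = -17, C2 = 33/2.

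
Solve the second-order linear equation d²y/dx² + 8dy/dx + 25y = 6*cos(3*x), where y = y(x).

Characteristic equation r² + 8r + 25 = 0 has discriminant (8)² - 4·(25) = -36 < 0, so r = -4 ± 3i.
Hence y_h = C1*cos(3*x)*exp(-4*x) + C2*exp(-4*x)*sin(3*x).
Try y_p = A*cos(3*x) + B*sin(3*x). Substituting and equating the coefficients of cos(3x) and sin(3x) gives A = 3/26, B = 9/52, so y_p = 3*cos(3*x)/26 + 9*sin(3*x)/52.

y = 3*cos(3*x)/26 + 9*sin(3*x)/52 + C1*cos(3*x)*exp(-4*x) + C2*exp(-4*x)*sin(3*x)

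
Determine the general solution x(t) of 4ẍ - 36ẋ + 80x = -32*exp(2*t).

x = -4*exp(2*t)/3 + C1*exp(5*t) + C2*exp(4*t)

Divide through by 4: x'' - 9x' + 20x = -8*exp(2*t).
Characteristic equation r² - 9r + 20 = 0 factors as (r - 5)(r - 4) = 0, so r = 5, 4.
Hence x_h = C1*exp(5*t) + C2*exp(4*t).
Try x_p = A*exp(2*t). Substituting into the equation and dividing by exp(2*t) gives A = -4/3, so x_p = -4*exp(2*t)/3.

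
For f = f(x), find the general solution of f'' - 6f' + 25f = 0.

Characteristic equation r² - 6r + 25 = 0 has discriminant (-6)² - 4·(25) = -64 < 0, so r = 3 ± 4i.
Hence f_h = C1*cos(4*x)*exp(3*x) + C2*exp(3*x)*sin(4*x).

f = C1*cos(4*x)*exp(3*x) + C2*exp(3*x)*sin(4*x)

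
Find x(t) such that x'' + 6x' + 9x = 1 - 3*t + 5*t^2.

x = 19/27 - 29*t/27 + 5*t**2/9 + C1*exp(-3*t) + C2*t*exp(-3*t)

Characteristic equation r² + 6r + 9 = 0 has discriminant (6)² - 4·(9) = 0, so r = -3 is a repeated root.
Hence x_h = (C1 + C2*t)*exp(-3*t).
For the particular solution try x_p = A0 + A1*t + A2*t^2. Substituting and matching coefficients of each power of t gives A0 = 19/27, A1 = -29/27, A2 = 5/9, so x_p = 19/27 - 29*t/27 + 5*t^2/9.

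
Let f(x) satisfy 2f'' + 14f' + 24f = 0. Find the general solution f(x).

Divide through by 2: f'' + 7f' + 12f = 0.
Characteristic equation r² + 7r + 12 = 0 factors as (r + 3)(r + 4) = 0, so r = -3, -4.
Hence f_h = C1*exp(-3*x) + C2*exp(-4*x).

f = C1*exp(-3*x) + C2*exp(-4*x)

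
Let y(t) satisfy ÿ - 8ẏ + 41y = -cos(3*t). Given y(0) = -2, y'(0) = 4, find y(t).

Characteristic equation r² - 8r + 41 = 0 has discriminant (-8)² - 4·(41) = -100 < 0, so r = 4 ± 5i.
Hence y_h = C1*cos(5*t)*exp(4*t) + C2*exp(4*t)*sin(5*t).
Try y_p = A*cos(3*t) + B*sin(3*t). Substituting and equating the coefficients of cos(3t) and sin(3t) gives A = -1/50, B = 3/200, so y_p = -cos(3*t)/50 + 3*sin(3*t)/200.
General solution: y = -cos(3*t)/50 + 3*sin(3*t)/200 + C1*cos(5*t)*exp(4*t) + C2*exp(4*t)*sin(5*t).
Apply the initial conditions: y(0) = -1/50 + C1 = -2 and y'(0) = 9/200 + 4*C1 + 5*C2 = 4. Solving gives C1 = -99/50, C2 = 19/8.

y = -cos(3*t)/50 + 3*sin(3*t)/200 - 99*cos(5*t)*exp(4*t)/50 + 19*exp(4*t)*sin(5*t)/8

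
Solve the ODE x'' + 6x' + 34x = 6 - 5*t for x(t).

x = 117/578 - 5*t/34 + C1*cos(5*t)*exp(-3*t) + C2*exp(-3*t)*sin(5*t)

Characteristic equation r² + 6r + 34 = 0 has discriminant (6)² - 4·(34) = -100 < 0, so r = -3 ± 5i.
Hence x_h = C1*cos(5*t)*exp(-3*t) + C2*exp(-3*t)*sin(5*t).
For the particular solution try x_p = A0 + A1*t. Substituting and matching coefficients of each power of t gives A0 = 117/578, A1 = -5/34, so x_p = 117/578 - 5*t/34.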